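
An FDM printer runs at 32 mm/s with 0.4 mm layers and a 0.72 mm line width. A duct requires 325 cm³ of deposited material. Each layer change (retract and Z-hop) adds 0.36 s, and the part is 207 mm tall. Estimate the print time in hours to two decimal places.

Extrusion cross-section = 0.4 × 0.72, so 0.288 mm².
Toolpath length = 325 cm³ / 0.288 mm² = 325000 / 0.288 = 1128472.2 mm.
Time extruding = 1128472.2 / 32, so 35264.8 s.
Layers = ⌈207/0.4⌉ = 518.
Non-print overhead = 518 × 0.36, so 186.48 s.
Altogether 35264.8 + 186.48 = 35451.28 s, i.e. 9.85 hours.

9.85 hours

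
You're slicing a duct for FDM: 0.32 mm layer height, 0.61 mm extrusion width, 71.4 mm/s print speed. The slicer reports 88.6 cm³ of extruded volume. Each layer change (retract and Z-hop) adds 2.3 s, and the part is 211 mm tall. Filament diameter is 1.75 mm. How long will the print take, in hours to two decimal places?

Line area: 0.32 × 0.61 → 0.1952 mm².
Toolpath length = 88.6 cm³ / 0.1952 mm² = 88600 / 0.1952 = 453893.4 mm.
Time extruding = 453893.4 / 71.4 = 6357.1 s.
Number of layers: 211 / 0.32 → 660 (rounded up).
Non-print overhead: 660 × 2.3 → 1518 s.
Total = 6357.1 + 1518 = 7875.1 s = 2.19 hours.

2.19 hours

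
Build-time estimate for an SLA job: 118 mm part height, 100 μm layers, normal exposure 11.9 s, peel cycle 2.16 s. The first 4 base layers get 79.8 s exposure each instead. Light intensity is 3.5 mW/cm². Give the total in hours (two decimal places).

Layers = ⌈118/0.1⌉ = 1180.
Bottom layers: 4 × (79.8 + 2.16) → 327.84 s.
Remaining layers = 1176 × (11.9 + 2.16), so 16534.56 s.
Sum: 327.84 + 16534.56 = 16862.4 s → 4.68 hours.

4.68 hours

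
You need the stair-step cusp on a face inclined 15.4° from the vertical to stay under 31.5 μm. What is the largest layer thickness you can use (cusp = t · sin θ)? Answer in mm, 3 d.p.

0.119 mm

t = h_c / sin θ = 0.0315 / 0.2656 = 0.119 mm.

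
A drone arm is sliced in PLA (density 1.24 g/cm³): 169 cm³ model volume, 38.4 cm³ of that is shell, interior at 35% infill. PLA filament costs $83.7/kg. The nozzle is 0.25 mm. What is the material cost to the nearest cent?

$8.73

Interior volume = 169 − 38.4, so 130.6 cm³.
Infill deposited: 0.35 × 130.6 → 45.71 cm³.
Deposited volume: 38.4 + 45.71 → 84.11 cm³.
Mass = 84.11 × 1.24 = 104.2964 g.
At $83.7/kg: 104.2964/1000 × 83.7 = $8.73.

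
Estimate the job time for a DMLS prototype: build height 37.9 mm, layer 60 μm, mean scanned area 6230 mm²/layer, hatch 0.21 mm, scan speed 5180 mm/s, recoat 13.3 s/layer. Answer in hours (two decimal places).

3.34 hours

Number of layers: 37.9 / 0.06 → 632 (rounded up).
Per-layer scan distance = 6230 / 0.21 = 29666.7 mm.
Laser time per layer = 29666.7 / 5180 = 5.7272 s.
Time per layer: 5.7272 + 13.3 → 19.0272 s.
632 layers × 19.0272 s/layer = 12025.1904 s, i.e. 3.34 hours.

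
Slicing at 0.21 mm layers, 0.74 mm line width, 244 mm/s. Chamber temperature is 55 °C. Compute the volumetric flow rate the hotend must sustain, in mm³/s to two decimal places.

37.92

Extrusion cross-section = 0.21 × 0.74, so 0.1554 mm².
Volumetric flow = 244 × 0.1554 = 37.92 mm³/s.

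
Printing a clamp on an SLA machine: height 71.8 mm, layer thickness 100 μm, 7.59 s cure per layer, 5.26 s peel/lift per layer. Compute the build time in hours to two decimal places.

2.56 hours

Layer count = ceil(71.8 / 0.1) = 718.
Per-layer time = 7.59 + 5.26 = 12.85 s.
Build time: 718 × 12.85 s = 9226.3 s, i.e. 2.56 hours.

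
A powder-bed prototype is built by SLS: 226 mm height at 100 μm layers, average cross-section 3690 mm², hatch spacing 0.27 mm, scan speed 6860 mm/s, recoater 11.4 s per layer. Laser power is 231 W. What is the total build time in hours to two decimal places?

8.41 hours

Layer count = ceil(226 / 0.1) = 2260.
Scan path per layer = 3690 / 0.27, so 13666.7 mm.
Laser time per layer = 13666.7 / 6860, so 1.9922 s.
Layer cycle: 1.9922 + 11.4 → 13.3922 s.
2260 layers × 13.3922 s/layer = 30266.372 s, i.e. 8.41 hours.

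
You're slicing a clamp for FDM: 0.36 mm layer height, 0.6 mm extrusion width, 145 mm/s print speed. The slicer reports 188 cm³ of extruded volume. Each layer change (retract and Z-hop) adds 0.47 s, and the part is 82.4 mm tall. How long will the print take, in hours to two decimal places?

1.70 hours

Bead cross-section: 0.36 × 0.6 → 0.216 mm².
Toolpath length = 188 cm³ / 0.216 mm² = 188000 / 0.216 = 870370.4 mm.
Print-move time = 870370.4 / 145, so 6002.6 s.
Layers = ⌈82.4/0.36⌉ = 229.
Non-print overhead: 229 × 0.47 → 107.63 s.
Total = 6002.6 + 107.63 = 6110.23 s = 1.70 hours.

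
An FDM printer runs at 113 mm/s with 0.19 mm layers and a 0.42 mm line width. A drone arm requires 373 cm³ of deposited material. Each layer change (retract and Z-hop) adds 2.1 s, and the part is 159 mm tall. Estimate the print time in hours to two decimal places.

Bead cross-section = 0.19 × 0.42, so 0.0798 mm².
Path length: 373000 mm³ / 0.0798 mm² → 4674185.5 mm.
Print-move time = 4674185.5 / 113 = 41364.5 s.
Number of layers: 159 / 0.19 → 837 (rounded up).
Non-print overhead: 837 × 2.1 → 1757.7 s.
Altogether 41364.5 + 1757.7 = 43122.2 s, i.e. 11.98 hours.

11.98 hours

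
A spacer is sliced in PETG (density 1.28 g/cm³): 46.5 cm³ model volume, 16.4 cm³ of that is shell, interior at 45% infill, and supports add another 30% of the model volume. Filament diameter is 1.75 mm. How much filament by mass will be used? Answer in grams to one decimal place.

56.2 g

Volume inside the shell = 46.5 − 16.4, so 30.1 cm³.
Infill deposited = 0.45 × 30.1 = 13.545 cm³.
Support: 0.30 × 46.5 → 13.95 cm³.
Total extruded = 16.4 + 13.545 + 13.95, so 43.895 cm³.
Mass: 43.895 × 1.28 → 56.1856 g.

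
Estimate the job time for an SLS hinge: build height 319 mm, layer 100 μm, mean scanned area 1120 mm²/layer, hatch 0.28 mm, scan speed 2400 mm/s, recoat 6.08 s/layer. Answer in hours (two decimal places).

6.86 hours

Layers = ⌈319/0.1⌉ = 3190.
Hatch length per layer: 1120 / 0.28 → 4000 mm.
Laser time per layer = 4000 / 2400 = 1.6667 s.
Layer cycle = 1.6667 + 6.08, so 7.7467 s.
3190 layers × 7.7467 s/layer = 24711.973 s, i.e. 6.86 hours.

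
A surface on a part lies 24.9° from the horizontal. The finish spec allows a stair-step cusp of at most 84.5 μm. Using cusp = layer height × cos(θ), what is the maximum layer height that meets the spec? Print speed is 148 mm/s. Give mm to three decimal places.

0.093 mm

cos(24.9°) = 0.9070; t_max = 0.0845/0.9070 = 0.093 mm.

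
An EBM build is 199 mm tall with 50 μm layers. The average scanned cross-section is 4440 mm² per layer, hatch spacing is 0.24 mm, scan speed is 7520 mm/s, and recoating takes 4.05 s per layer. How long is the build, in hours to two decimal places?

7.20 hours

Layers = ⌈199/0.05⌉ = 3980.
Per-layer scan distance = 4440 / 0.24, so 18500 mm.
Per-layer scan time = 18500 / 7520, so 2.4601 s.
Per-layer time = 2.4601 + 4.05, so 6.5101 s.
Build time = 3980 × 6.5101 = 25910.198 s = 7.20 hours.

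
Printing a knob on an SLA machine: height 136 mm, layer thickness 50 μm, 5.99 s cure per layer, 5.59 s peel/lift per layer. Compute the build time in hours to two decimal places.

8.75 hours

Number of layers: 136 / 0.05 → 2720 (rounded up).
Cycle time: 5.99 + 5.59 → 11.58 s.
Total = 2720 × 11.58 = 31497.6 s = 8.75 hours.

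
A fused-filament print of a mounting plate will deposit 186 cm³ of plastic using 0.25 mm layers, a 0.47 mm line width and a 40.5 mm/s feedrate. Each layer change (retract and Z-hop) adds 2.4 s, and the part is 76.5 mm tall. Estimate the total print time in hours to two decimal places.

11.06 hours

Bead cross-section: 0.25 × 0.47 → 0.1175 mm².
Total extruded path = 186000/0.1175 = 1582978.7 mm.
Print-move time = 1582978.7 / 40.5 = 39085.9 s.
Number of layers: 76.5 / 0.25 → 306 (rounded up).
Non-print overhead = 306 × 2.4, so 734.4 s.
Altogether 39085.9 + 734.4 = 39820.3 s, i.e. 11.06 hours.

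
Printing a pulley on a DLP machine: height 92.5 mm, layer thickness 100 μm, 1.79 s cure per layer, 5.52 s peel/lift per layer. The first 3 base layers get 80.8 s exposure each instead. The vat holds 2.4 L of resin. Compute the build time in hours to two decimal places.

Number of layers: 92.5 / 0.1 → 925 (rounded up).
Bottom layers: 3 × (80.8 + 5.52) → 258.96 s.
Normal layers = 922 × (1.79 + 5.52) = 6739.82 s.
Total = 258.96 + 6739.82 = 6998.78 s = 1.94 hours.

1.94 hours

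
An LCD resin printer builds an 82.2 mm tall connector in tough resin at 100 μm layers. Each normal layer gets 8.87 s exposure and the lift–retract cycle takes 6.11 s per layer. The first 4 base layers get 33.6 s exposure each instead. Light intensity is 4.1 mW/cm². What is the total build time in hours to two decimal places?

3.45 hours

Layers = ⌈82.2/0.1⌉ = 822.
Bottom layers = 4 × (33.6 + 6.11) = 158.84 s.
Normal layers: 818 × (8.87 + 6.11) → 12253.64 s.
Total = 158.84 + 12253.64 = 12412.48 s = 3.45 hours.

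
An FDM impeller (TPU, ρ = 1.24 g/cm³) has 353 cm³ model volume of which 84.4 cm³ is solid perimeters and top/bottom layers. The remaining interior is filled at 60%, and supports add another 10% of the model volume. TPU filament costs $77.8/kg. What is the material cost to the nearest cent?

Interior volume: 353 − 84.4 → 268.6 cm³.
Deposited infill = 0.60 × 268.6 = 161.16 cm³.
Support: 0.10 × 353 → 35.3 cm³.
Total printed volume = 84.4 + 161.16 + 35.3, so 280.86 cm³.
Mass = 280.86 × 1.24, so 348.2664 g.
At $77.8/kg: 348.2664/1000 × 77.8 = $27.10.

$27.10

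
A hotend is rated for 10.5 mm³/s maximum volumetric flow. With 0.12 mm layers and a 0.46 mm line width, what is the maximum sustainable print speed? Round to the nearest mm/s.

Bead cross-section = 0.12 × 0.46, so 0.0552 mm².
v_max = Q/A = 10.5/0.0552 = 190.22 mm/s → 190 mm/s.

190 mm/s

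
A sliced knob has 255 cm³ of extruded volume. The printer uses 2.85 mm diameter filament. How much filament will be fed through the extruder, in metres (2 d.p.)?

39.97 m

Filament cross-section = π × (2.85/2)² = 6.3794 mm².
L = 255000 mm³ / 6.3794 mm² = 39972.41 mm, i.e. 39.97 m.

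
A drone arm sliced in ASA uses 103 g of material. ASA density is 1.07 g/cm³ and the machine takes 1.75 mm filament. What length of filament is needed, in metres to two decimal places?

40.02 m

Volume = 103 g / 1.07 g·cm⁻³ = 96.2617 cm³ = 96261.7 mm³.
A = π r² = π × 0.875² = 2.4053 mm².
Length = 96261.7 / 2.4053 = 40020.66 mm = 40.02 m.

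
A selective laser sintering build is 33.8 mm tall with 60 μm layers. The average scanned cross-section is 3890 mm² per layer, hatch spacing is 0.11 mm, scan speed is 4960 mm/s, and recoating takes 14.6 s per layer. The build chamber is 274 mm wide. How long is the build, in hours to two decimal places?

3.40 hours

Number of layers: 33.8 / 0.06 → 564 (rounded up).
Per-layer scan distance: 3890 / 0.11 → 35363.6 mm.
Laser time per layer = 35363.6 / 4960, so 7.1298 s.
Time per layer = 7.1298 + 14.6, so 21.7298 s.
Total: 564 × 21.7298 s = 12255.6072 s → 3.40 hours.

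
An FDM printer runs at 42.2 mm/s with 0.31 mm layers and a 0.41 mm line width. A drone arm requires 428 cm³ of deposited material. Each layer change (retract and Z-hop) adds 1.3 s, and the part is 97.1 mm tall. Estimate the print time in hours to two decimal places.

Line area: 0.31 × 0.41 → 0.1271 mm².
Total extruded path = 428000/0.1271 = 3367427.2 mm.
Time extruding: 3367427.2 / 42.2 → 79796.9 s.
Number of layers: 97.1 / 0.31 → 314 (rounded up).
Non-print overhead = 314 × 1.3 = 408.2 s.
Total = 79796.9 + 408.2 = 80205.1 s = 22.28 hours.

22.28 hours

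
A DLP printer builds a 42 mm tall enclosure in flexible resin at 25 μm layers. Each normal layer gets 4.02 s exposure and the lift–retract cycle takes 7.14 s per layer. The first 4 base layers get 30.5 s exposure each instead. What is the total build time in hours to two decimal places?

5.24 hours

Layers = ⌈42/0.025⌉ = 1680.
Burn-in layers: 4 × (30.5 + 7.14) → 150.56 s.
Normal layers: 1676 × (4.02 + 7.14) → 18704.16 s.
Total = 150.56 + 18704.16 = 18854.72 s = 5.24 hours.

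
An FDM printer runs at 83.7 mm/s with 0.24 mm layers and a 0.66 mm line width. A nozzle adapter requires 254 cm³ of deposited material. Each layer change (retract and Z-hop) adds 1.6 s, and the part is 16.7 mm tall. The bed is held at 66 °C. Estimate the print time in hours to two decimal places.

5.35 hours

Extrusion cross-section: 0.24 × 0.66 → 0.1584 mm².
Total extruded path = 254000/0.1584 = 1603535.4 mm.
Extrusion time: 1603535.4 / 83.7 → 19158.1 s.
Layer count = ceil(16.7 / 0.24) = 70.
Non-print overhead: 70 × 1.6 → 112 s.
Altogether 19158.1 + 112 = 19270.1 s, i.e. 5.35 hours.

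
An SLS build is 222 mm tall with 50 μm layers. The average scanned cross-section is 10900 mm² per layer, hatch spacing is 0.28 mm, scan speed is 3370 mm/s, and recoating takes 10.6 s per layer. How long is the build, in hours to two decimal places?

27.32 hours

Number of layers: 222 / 0.05 → 4440 (rounded up).
Per-layer scan distance = 10900 / 0.28 = 38928.6 mm.
Scan time per layer: 38928.6 / 3370 → 11.5515 s.
Time per layer = 11.5515 + 10.6 = 22.1515 s.
Build time = 4440 × 22.1515 = 98352.66 s = 27.32 hours.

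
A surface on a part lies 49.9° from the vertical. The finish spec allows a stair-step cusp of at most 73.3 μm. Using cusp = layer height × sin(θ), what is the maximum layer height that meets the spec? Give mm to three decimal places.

sin(49.9°) = 0.7649; t_max = 0.0733/0.7649 = 0.096 mm.

0.096 mm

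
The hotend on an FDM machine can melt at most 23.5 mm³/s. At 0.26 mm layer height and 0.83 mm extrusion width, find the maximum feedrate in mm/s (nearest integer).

109 mm/s

Extrusion cross-section: 0.26 × 0.83 → 0.2158 mm².
v_max = Q/A = 23.5/0.2158 = 108.90 mm/s → 109 mm/s.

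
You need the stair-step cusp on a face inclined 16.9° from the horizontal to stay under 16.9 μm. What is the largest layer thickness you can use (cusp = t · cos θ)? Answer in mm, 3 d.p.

cos(16.9°) = 0.9568; t_max = 0.0169/0.9568 = 0.018 mm.

0.018 mm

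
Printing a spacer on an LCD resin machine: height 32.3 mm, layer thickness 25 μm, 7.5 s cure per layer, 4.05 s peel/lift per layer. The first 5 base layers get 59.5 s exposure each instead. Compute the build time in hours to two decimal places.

Number of layers: 32.3 / 0.025 → 1292 (rounded up).
Base layers = 5 × (59.5 + 4.05), so 317.75 s.
Normal layers = 1287 × (7.5 + 4.05) = 14864.85 s.
Total = 317.75 + 14864.85 = 15182.6 s = 4.22 hours.

4.22 hours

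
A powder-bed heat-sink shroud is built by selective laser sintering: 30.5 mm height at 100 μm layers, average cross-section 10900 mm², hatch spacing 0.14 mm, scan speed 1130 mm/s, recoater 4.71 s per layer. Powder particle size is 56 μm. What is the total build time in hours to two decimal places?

6.24 hours

Layers = ⌈30.5/0.1⌉ = 305.
Per-layer scan distance = 10900 / 0.14, so 77857.1 mm.
Scan time per layer = 77857.1 / 1130 = 68.9001 s.
Per-layer time = 68.9001 + 4.71, so 73.6101 s.
Build time = 305 × 73.6101 = 22451.0805 s = 6.24 hours.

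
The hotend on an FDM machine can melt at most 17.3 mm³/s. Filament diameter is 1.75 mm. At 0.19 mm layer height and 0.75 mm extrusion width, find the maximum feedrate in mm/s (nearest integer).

121 mm/s

Extrusion cross-section = 0.19 × 0.75, so 0.1425 mm².
Max speed = 17.3 / 0.1425 = 121.40 ≈ 121 mm/s.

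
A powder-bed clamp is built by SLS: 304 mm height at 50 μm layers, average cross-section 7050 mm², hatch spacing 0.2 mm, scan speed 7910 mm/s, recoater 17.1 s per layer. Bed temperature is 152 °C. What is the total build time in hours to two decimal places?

36.41 hours

Layers = ⌈304/0.05⌉ = 6080.
Scan path per layer = 7050 / 0.2 = 35250 mm.
Scan time per layer: 35250 / 7910 → 4.4564 s.
Layer cycle = 4.4564 + 17.1, so 21.5564 s.
6080 layers × 21.5564 s/layer = 131062.912 s, i.e. 36.41 hours.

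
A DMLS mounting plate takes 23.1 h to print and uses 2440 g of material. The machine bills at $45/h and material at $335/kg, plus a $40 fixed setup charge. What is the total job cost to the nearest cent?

Machine-time cost: 45 × 23.1 → $1039.50.
Feedstock cost: 335 × 2440/1000 → $817.40.
Total = 1039.50 + 817.40 + 40 = $1896.90.

$1896.90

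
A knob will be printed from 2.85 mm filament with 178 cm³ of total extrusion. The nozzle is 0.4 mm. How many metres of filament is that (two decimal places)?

A = π r² = π × 1.425² = 6.3794 mm².
Length = 178 cm³ / 6.3794 mm² = 178000 / 6.3794 = 27902.31 mm = 27.90 m.

27.90 m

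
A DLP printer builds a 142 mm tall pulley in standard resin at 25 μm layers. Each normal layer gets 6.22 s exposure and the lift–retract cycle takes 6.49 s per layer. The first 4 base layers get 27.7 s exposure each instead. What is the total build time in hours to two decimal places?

20.08 hours

Number of layers: 142 / 0.025 → 5680 (rounded up).
Burn-in layers = 4 × (27.7 + 6.49), so 136.76 s.
Regular layers: 5676 × (6.22 + 6.49) → 72141.96 s.
Sum: 136.76 + 72141.96 = 72278.72 s → 20.08 hours.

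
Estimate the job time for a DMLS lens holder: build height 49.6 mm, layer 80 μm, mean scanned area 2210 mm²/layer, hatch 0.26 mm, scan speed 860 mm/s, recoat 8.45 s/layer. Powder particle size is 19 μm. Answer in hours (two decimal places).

Layers = ⌈49.6/0.08⌉ = 620.
Per-layer scan distance: 2210 / 0.26 → 8500 mm.
Per-layer scan time = 8500 / 860, so 9.8837 s.
Layer cycle = 9.8837 + 8.45 = 18.3337 s.
Total: 620 × 18.3337 s = 11366.894 s → 3.16 hours.

3.16 hours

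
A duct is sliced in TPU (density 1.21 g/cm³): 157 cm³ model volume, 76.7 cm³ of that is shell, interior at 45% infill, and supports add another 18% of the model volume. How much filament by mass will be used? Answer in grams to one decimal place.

170.7 g

Interior volume: 157 − 76.7 → 80.3 cm³.
Deposited infill = 0.45 × 80.3 = 36.135 cm³.
Support: 0.18 × 157 → 28.26 cm³.
Deposited volume: 76.7 + 36.135 + 28.26 → 141.095 cm³.
Mass = 141.095 × 1.21 = 170.72495 g.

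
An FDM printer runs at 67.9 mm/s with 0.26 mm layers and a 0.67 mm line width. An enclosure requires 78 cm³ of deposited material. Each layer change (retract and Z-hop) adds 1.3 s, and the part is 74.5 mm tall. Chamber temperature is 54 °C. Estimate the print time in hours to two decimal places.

1.94 hours

Bead cross-section = 0.26 × 0.67 = 0.1742 mm².
Toolpath length = 78 cm³ / 0.1742 mm² = 78000 / 0.1742 = 447761.2 mm.
Time extruding: 447761.2 / 67.9 → 6594.4 s.
Layer count = ceil(74.5 / 0.26) = 287.
Z-hop total = 287 × 1.3 = 373.1 s.
Altogether 6594.4 + 373.1 = 6967.5 s, i.e. 1.94 hours.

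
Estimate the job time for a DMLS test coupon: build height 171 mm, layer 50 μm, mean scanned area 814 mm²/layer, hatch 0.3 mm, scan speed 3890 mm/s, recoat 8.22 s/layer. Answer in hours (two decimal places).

8.47 hours

Layer count = ceil(171 / 0.05) = 3420.
Scan path per layer = 814 / 0.3 = 2713.3 mm.
Per-layer scan time = 2713.3 / 3890 = 0.6975 s.
Layer cycle = 0.6975 + 8.22 = 8.9175 s.
Build time = 3420 × 8.9175 = 30497.85 s = 8.47 hours.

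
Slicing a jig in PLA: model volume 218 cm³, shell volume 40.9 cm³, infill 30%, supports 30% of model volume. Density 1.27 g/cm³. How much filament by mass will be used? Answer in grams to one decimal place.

202.5 g

Infill region = 218 − 40.9, so 177.1 cm³.
Infill volume = 0.30 × 177.1 = 53.13 cm³.
Support: 0.30 × 218 → 65.4 cm³.
Total extruded = 40.9 + 53.13 + 65.4, so 159.43 cm³.
Mass = 159.43 × 1.27 = 202.4761 g.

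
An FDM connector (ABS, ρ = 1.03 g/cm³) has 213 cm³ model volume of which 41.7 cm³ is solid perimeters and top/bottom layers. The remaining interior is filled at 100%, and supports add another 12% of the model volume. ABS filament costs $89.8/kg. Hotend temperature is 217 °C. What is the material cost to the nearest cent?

$22.07

Interior volume: 213 − 41.7 → 171.3 cm³.
Infill deposited = 1.00 × 171.3 = 171.3 cm³.
Support = 0.12 × 213, so 25.56 cm³.
Total extruded = 41.7 + 171.3 + 25.56 = 238.56 cm³.
Mass: 238.56 × 1.03 → 245.7168 g.
Cost = 245.7168 g / 1000 × $89.8/kg = $22.07.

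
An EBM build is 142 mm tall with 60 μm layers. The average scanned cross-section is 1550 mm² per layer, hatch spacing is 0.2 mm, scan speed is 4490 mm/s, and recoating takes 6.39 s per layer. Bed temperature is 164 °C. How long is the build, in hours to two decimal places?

Layer count = ceil(142 / 0.06) = 2367.
Scan path per layer = 1550 / 0.2 = 7750 mm.
Scan time per layer: 7750 / 4490 → 1.7261 s.
Per-layer time = 1.7261 + 6.39, so 8.1161 s.
2367 layers × 8.1161 s/layer = 19210.8087 s, i.e. 5.34 hours.

5.34 hours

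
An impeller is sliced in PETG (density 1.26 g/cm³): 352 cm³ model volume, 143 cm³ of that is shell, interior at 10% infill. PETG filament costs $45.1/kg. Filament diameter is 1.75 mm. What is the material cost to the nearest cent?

Infill region = 352 − 143 = 209 cm³.
Deposited infill: 0.10 × 209 → 20.9 cm³.
Deposited volume: 143 + 20.9 → 163.9 cm³.
Mass = 163.9 × 1.26, so 206.514 g.
At $45.1/kg: 206.514/1000 × 45.1 = $9.31.

$9.31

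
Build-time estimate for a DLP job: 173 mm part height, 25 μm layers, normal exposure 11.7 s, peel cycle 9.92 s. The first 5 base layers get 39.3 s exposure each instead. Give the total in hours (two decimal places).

Layers = ⌈173/0.025⌉ = 6920.
Burn-in layers: 5 × (39.3 + 9.92) → 246.1 s.
Remaining layers: 6915 × (11.7 + 9.92) → 149502.3 s.
Total = 246.1 + 149502.3 = 149748.4 s = 41.60 hours.

41.60 hours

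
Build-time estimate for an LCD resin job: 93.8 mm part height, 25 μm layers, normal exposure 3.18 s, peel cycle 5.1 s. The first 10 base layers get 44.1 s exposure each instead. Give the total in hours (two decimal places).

8.74 hours

Layer count = ceil(93.8 / 0.025) = 3752.
Burn-in layers = 10 × (44.1 + 5.1) = 492 s.
Normal layers = 3742 × (3.18 + 5.1), so 30983.76 s.
Total = 492 + 30983.76 = 31475.76 s = 8.74 hours.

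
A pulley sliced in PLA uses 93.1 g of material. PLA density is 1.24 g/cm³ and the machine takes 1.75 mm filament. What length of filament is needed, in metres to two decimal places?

Volume = 93.1 g / 1.24 g·cm⁻³ = 75.0806 cm³ = 75080.6 mm³.
Filament cross-section = π × (1.75/2)² = 2.4053 mm².
Length = 75080.6 / 2.4053 = 31214.65 mm = 31.21 m.

31.21 m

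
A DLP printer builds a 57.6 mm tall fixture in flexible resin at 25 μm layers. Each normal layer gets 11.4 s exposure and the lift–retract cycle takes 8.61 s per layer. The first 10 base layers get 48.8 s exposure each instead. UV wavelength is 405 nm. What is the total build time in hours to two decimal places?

Layer count = ceil(57.6 / 0.025) = 2304.
Base layers = 10 × (48.8 + 8.61), so 574.1 s.
Normal layers = 2294 × (11.4 + 8.61), so 45902.94 s.
Sum: 574.1 + 45902.94 = 46477.04 s → 12.91 hours.

12.91 hours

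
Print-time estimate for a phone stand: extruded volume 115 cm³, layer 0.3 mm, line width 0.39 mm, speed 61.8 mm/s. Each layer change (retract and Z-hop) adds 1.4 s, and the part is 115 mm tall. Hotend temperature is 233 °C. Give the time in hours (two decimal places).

Line area = 0.3 × 0.39, so 0.117 mm².
Total extruded path = 115000/0.117 = 982906 mm.
Time extruding = 982906 / 61.8 = 15904.6 s.
Number of layers: 115 / 0.3 → 384 (rounded up).
Layer-change overhead = 384 × 1.4, so 537.6 s.
Altogether 15904.6 + 537.6 = 16442.2 s, i.e. 4.57 hours.

4.57 hours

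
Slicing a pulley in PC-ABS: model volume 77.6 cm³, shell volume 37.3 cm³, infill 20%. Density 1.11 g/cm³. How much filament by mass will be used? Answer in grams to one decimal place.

50.3 g

Interior volume = 77.6 − 37.3, so 40.3 cm³.
Infill deposited: 0.20 × 40.3 → 8.06 cm³.
Deposited volume = 37.3 + 8.06 = 45.36 cm³.
Mass: 45.36 × 1.11 → 50.3496 g.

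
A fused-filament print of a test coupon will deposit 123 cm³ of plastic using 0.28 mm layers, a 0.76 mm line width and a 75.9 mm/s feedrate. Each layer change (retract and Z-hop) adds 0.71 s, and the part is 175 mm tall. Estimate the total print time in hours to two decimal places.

Bead cross-section = 0.28 × 0.76 = 0.2128 mm².
Total extruded path = 123000/0.2128 = 578007.5 mm.
Print-move time = 578007.5 / 75.9 = 7615.4 s.
Layer count = ceil(175 / 0.28) = 625.
Non-print overhead = 625 × 0.71, so 443.75 s.
Total = 7615.4 + 443.75 = 8059.15 s = 2.24 hours.

2.24 hours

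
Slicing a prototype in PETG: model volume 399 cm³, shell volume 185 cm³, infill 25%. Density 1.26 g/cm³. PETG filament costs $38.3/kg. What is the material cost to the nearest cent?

$11.51

Infill region: 399 − 185 → 214 cm³.
Deposited infill = 0.25 × 214 = 53.5 cm³.
Total printed volume: 185 + 53.5 → 238.5 cm³.
Mass = 238.5 × 1.26 = 300.51 g.
Cost = 300.51 g / 1000 × $38.3/kg = $11.51.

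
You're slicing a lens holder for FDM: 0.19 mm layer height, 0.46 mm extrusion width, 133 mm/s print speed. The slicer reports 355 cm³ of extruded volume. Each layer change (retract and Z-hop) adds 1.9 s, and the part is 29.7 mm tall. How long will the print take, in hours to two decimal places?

8.57 hours

Extrusion cross-section = 0.19 × 0.46 = 0.0874 mm².
Path length: 355000 mm³ / 0.0874 mm² → 4061784.9 mm.
Extrusion time = 4061784.9 / 133, so 30539.7 s.
Layers = ⌈29.7/0.19⌉ = 157.
Non-print overhead = 157 × 1.9, so 298.3 s.
Total = 30539.7 + 298.3 = 30838 s = 8.57 hours.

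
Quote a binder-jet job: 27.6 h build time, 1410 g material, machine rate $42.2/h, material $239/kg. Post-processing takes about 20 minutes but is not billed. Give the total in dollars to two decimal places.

Time charge = 42.2 × 27.6, so $1164.72.
Material charge = 239 × 1410/1000, so $336.99.
Total = 1164.72 + 336.99 = $1501.71.

$1501.71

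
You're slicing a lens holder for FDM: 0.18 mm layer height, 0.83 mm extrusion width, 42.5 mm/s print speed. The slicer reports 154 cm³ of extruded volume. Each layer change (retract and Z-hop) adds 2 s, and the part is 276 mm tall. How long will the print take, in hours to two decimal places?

7.59 hours

Line area = 0.18 × 0.83 = 0.1494 mm².
Toolpath length = 154 cm³ / 0.1494 mm² = 154000 / 0.1494 = 1030789.8 mm.
Extrusion time = 1030789.8 / 42.5, so 24253.9 s.
Layer count = ceil(276 / 0.18) = 1534.
Layer-change overhead = 1534 × 2 = 3068 s.
Altogether 24253.9 + 3068 = 27321.9 s, i.e. 7.59 hours.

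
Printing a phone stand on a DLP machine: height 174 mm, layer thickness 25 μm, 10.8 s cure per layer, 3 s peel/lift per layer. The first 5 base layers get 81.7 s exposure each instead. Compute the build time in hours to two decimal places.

26.78 hours

Number of layers: 174 / 0.025 → 6960 (rounded up).
Bottom layers = 5 × (81.7 + 3) = 423.5 s.
Normal layers: 6955 × (10.8 + 3) → 95979 s.
Sum: 423.5 + 95979 = 96402.5 s → 26.78 hours.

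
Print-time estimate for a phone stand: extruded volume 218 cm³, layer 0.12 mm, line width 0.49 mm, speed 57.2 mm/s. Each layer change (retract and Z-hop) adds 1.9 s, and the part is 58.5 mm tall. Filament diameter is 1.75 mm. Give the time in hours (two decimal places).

Line area = 0.12 × 0.49 = 0.0588 mm².
Toolpath length = 218 cm³ / 0.0588 mm² = 218000 / 0.0588 = 3707483 mm.
Time extruding = 3707483 / 57.2 = 64816.1 s.
Number of layers: 58.5 / 0.12 → 488 (rounded up).
Z-hop total = 488 × 1.9 = 927.2 s.
Altogether 64816.1 + 927.2 = 65743.3 s, i.e. 18.26 hours.

18.26 hours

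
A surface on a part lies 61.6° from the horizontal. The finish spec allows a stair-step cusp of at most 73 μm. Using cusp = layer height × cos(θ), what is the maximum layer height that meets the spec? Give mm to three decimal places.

cos(61.6°) = 0.4756; t_max = 0.073/0.4756 = 0.153 mm.

0.153 mm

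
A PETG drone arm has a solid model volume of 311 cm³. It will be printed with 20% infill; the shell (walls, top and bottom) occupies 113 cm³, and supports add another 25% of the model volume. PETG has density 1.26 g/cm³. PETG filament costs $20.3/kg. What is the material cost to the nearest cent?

$5.89

Volume inside the shell: 311 − 113 → 198 cm³.
Infill volume = 0.20 × 198 = 39.6 cm³.
Support = 0.25 × 311, so 77.75 cm³.
Deposited volume = 113 + 39.6 + 77.75, so 230.35 cm³.
Mass: 230.35 × 1.26 → 290.241 g.
At $20.3/kg: 290.241/1000 × 20.3 = $5.89.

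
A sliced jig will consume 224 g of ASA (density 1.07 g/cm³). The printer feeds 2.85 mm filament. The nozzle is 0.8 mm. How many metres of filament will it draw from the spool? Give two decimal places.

32.82 m

Extruded volume: 224/1.07 = 209.3458 cm³ (209345.8 mm³).
A = π r² = π × 1.425² = 6.3794 mm².
Length = 209345.8 / 6.3794 = 32815.91 mm = 32.82 m.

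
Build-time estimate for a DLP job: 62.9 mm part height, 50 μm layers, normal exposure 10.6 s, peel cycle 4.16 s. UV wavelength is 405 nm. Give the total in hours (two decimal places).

5.16 hours

Layers = ⌈62.9/0.05⌉ = 1258.
Per-layer time: 10.6 + 4.16 → 14.76 s.
Build time: 1258 × 14.76 s = 18568.08 s, i.e. 5.16 hours.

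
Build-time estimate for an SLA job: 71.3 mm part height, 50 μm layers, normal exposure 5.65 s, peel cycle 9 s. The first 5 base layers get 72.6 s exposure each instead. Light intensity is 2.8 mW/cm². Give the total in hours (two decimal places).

5.90 hours

Number of layers: 71.3 / 0.05 → 1426 (rounded up).
Base layers = 5 × (72.6 + 9), so 408 s.
Remaining layers = 1421 × (5.65 + 9) = 20817.65 s.
Total = 408 + 20817.65 = 21225.65 s = 5.90 hours.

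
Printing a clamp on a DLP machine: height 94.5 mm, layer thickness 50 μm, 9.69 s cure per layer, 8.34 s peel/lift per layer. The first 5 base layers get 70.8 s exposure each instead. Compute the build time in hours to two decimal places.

Layer count = ceil(94.5 / 0.05) = 1890.
Bottom layers = 5 × (70.8 + 8.34), so 395.7 s.
Regular layers = 1885 × (9.69 + 8.34), so 33986.55 s.
Total = 395.7 + 33986.55 = 34382.25 s = 9.55 hours.

9.55 hours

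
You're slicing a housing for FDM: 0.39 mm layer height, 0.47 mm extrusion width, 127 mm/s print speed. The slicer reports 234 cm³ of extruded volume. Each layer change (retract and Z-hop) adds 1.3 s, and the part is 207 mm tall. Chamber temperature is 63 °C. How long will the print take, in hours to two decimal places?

Extrusion cross-section: 0.39 × 0.47 → 0.1833 mm².
Toolpath length = 234 cm³ / 0.1833 mm² = 234000 / 0.1833 = 1276595.7 mm.
Extrusion time = 1276595.7 / 127, so 10051.9 s.
Layers = ⌈207/0.39⌉ = 531.
Non-print overhead = 531 × 1.3 = 690.3 s.
Altogether 10051.9 + 690.3 = 10742.2 s, i.e. 2.98 hours.

2.98 hours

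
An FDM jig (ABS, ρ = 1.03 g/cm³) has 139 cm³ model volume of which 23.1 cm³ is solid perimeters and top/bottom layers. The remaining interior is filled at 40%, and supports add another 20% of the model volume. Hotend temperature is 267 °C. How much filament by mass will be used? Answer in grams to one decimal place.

Volume inside the shell = 139 − 23.1 = 115.9 cm³.
Deposited infill = 0.40 × 115.9, so 46.36 cm³.
Support = 0.20 × 139 = 27.8 cm³.
Total extruded = 23.1 + 46.36 + 27.8 = 97.26 cm³.
Mass: 97.26 × 1.03 → 100.1778 g.

100.2 g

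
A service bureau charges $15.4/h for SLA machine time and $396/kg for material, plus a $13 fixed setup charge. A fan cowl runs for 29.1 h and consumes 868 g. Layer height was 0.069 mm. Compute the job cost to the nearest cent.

$804.87

Machine-time cost: 15.4 × 29.1 → $448.14.
Feedstock cost = 396 × 868/1000, so $343.728.
Total = 448.14 + 343.728 + 13 = 804.868 ≈ $804.87.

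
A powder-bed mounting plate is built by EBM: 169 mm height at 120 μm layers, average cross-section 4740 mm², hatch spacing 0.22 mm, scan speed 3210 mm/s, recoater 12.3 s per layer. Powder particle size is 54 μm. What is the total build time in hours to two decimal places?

Layer count = ceil(169 / 0.12) = 1409.
Scan path per layer = 4740 / 0.22, so 21545.5 mm.
Per-layer scan time: 21545.5 / 3210 → 6.712 s.
Layer cycle: 6.712 + 12.3 → 19.012 s.
1409 layers × 19.012 s/layer = 26787.908 s, i.e. 7.44 hours.

7.44 hours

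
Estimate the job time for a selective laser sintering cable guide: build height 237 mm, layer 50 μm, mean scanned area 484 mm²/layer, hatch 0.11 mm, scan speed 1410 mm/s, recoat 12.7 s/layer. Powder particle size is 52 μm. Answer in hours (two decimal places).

Layers = ⌈237/0.05⌉ = 4740.
Scan path per layer = 484 / 0.11 = 4400 mm.
Scan time per layer = 4400 / 1410 = 3.1206 s.
Layer cycle: 3.1206 + 12.7 → 15.8206 s.
4740 layers × 15.8206 s/layer = 74989.644 s, i.e. 20.83 hours.

20.83 hours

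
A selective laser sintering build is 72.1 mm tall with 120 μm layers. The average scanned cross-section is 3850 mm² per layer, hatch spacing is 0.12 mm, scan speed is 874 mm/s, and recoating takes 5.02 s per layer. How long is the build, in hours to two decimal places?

Number of layers: 72.1 / 0.12 → 601 (rounded up).
Scan path per layer = 3850 / 0.12 = 32083.3 mm.
Laser time per layer: 32083.3 / 874 → 36.7086 s.
Time per layer = 36.7086 + 5.02 = 41.7286 s.
Build time = 601 × 41.7286 = 25078.8886 s = 6.97 hours.

6.97 hours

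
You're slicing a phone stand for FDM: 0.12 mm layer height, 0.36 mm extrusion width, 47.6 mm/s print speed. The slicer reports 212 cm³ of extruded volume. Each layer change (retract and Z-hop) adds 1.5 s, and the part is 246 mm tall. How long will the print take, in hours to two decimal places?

29.49 hours

Extrusion cross-section = 0.12 × 0.36, so 0.0432 mm².
Path length: 212000 mm³ / 0.0432 mm² → 4907407.4 mm.
Extrusion time = 4907407.4 / 47.6 = 103096.8 s.
Layer count = ceil(246 / 0.12) = 2050.
Layer-change overhead: 2050 × 1.5 → 3075 s.
Altogether 103096.8 + 3075 = 106171.8 s, i.e. 29.49 hours.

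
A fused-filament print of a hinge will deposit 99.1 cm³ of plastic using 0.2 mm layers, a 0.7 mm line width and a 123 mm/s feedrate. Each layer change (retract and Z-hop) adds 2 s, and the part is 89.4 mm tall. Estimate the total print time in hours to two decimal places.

Extrusion cross-section = 0.2 × 0.7, so 0.14 mm².
Toolpath length = 99.1 cm³ / 0.14 mm² = 99100 / 0.14 = 707857.1 mm.
Time extruding: 707857.1 / 123 → 5754.9 s.
Layers = ⌈89.4/0.2⌉ = 447.
Non-print overhead = 447 × 2 = 894 s.
Altogether 5754.9 + 894 = 6648.9 s, i.e. 1.85 hours.

1.85 hours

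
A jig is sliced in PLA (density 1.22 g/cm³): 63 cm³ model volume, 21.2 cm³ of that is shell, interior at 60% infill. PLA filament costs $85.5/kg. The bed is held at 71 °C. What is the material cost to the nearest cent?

Interior volume = 63 − 21.2 = 41.8 cm³.
Infill volume = 0.60 × 41.8, so 25.08 cm³.
Total extruded: 21.2 + 25.08 → 46.28 cm³.
Mass = 46.28 × 1.22 = 56.4616 g.
Cost = 56.4616 g / 1000 × $85.5/kg = $4.83.

$4.83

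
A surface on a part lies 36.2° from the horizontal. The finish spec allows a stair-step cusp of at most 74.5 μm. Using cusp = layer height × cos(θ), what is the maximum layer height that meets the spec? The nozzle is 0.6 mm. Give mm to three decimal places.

t = h_c / cos θ = 0.0745 / 0.8070 = 0.092 mm.

0.092 mm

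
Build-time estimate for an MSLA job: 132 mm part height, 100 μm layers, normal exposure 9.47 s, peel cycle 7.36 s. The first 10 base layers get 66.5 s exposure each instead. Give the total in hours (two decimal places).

Number of layers: 132 / 0.1 → 1320 (rounded up).
Bottom layers: 10 × (66.5 + 7.36) → 738.6 s.
Remaining layers = 1310 × (9.47 + 7.36) = 22047.3 s.
Sum: 738.6 + 22047.3 = 22785.9 s → 6.33 hours.

6.33 hours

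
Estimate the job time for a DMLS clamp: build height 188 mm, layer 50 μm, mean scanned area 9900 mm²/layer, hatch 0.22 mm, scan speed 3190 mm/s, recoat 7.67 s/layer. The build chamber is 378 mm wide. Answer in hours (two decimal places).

Layers = ⌈188/0.05⌉ = 3760.
Scan path per layer: 9900 / 0.22 → 45000 mm.
Scan time per layer = 45000 / 3190, so 14.1066 s.
Time per layer: 14.1066 + 7.67 → 21.7766 s.
Total: 3760 × 21.7766 s = 81880.016 s → 22.74 hours.

22.74 hours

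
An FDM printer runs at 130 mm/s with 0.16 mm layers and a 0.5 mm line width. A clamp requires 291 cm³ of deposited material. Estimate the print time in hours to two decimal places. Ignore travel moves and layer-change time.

Extrusion cross-section: 0.16 × 0.5 → 0.08 mm².
Toolpath length = 291 cm³ / 0.08 mm² = 291000 / 0.08 = 3637500 mm.
Print-move time = 3637500 / 130 = 27980.8 s.
Converting: 27980.8 s = 7.77 hours.

7.77 hours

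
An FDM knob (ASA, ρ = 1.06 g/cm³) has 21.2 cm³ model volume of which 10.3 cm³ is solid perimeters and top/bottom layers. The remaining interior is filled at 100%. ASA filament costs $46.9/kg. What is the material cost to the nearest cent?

$1.05

Interior volume = 21.2 − 10.3 = 10.9 cm³.
Deposited infill = 1.00 × 10.9, so 10.9 cm³.
Total extruded = 10.3 + 10.9 = 21.2 cm³.
Mass: 21.2 × 1.06 → 22.472 g.
Cost = 22.472 g / 1000 × $46.9/kg = $1.05.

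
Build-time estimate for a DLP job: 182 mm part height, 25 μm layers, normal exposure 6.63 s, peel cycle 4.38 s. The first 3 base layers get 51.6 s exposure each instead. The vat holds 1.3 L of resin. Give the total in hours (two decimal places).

22.30 hours

Layer count = ceil(182 / 0.025) = 7280.
Base layers = 3 × (51.6 + 4.38), so 167.94 s.
Regular layers = 7277 × (6.63 + 4.38), so 80119.77 s.
Sum: 167.94 + 80119.77 = 80287.71 s → 22.30 hours.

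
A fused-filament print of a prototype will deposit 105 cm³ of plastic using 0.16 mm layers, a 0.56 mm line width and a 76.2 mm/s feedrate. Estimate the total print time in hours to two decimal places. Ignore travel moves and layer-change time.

Extrusion cross-section = 0.16 × 0.56 = 0.0896 mm².
Toolpath length = 105 cm³ / 0.0896 mm² = 105000 / 0.0896 = 1171875 mm.
Time extruding = 1171875 / 76.2 = 15378.9 s.
Converting: 15378.9 s = 4.27 hours.

4.27 hours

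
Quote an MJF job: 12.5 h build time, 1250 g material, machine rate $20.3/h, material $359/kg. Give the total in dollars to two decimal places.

Machine-time cost = 20.3 × 12.5 = $253.75.
Feedstock cost = 359 × 1250/1000 = $448.75.
Total = 253.75 + 448.75 = $702.50.

$702.50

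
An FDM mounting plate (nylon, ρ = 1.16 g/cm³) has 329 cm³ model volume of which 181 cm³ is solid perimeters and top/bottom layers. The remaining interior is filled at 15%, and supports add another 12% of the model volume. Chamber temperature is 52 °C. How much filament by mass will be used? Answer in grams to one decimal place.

281.5 g

Volume inside the shell = 329 − 181 = 148 cm³.
Infill deposited = 0.15 × 148 = 22.2 cm³.
Support = 0.12 × 329 = 39.48 cm³.
Total printed volume = 181 + 22.2 + 39.48 = 242.68 cm³.
Mass: 242.68 × 1.16 → 281.5088 g.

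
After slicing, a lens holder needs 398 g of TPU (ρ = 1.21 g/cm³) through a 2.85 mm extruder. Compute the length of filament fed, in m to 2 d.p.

51.56 m

Extruded volume: 398/1.21 = 328.9256 cm³ (328925.6 mm³).
Filament cross-section = π × (2.85/2)² = 6.3794 mm².
Length = 328925.6 / 6.3794 = 51560.59 mm = 51.56 m.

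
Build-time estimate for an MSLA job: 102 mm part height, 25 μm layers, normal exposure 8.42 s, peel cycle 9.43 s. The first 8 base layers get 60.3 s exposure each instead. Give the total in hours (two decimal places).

20.35 hours

Layer count = ceil(102 / 0.025) = 4080.
Base layers = 8 × (60.3 + 9.43) = 557.84 s.
Normal layers = 4072 × (8.42 + 9.43), so 72685.2 s.
Total = 557.84 + 72685.2 = 73243.04 s = 20.35 hours.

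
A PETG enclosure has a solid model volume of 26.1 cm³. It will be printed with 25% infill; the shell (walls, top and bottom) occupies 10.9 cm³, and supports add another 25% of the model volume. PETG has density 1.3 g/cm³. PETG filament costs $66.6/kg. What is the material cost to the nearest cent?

Interior volume: 26.1 − 10.9 → 15.2 cm³.
Infill deposited = 0.25 × 15.2, so 3.8 cm³.
Support = 0.25 × 26.1, so 6.525 cm³.
Total extruded = 10.9 + 3.8 + 6.525 = 21.225 cm³.
Mass = 21.225 × 1.3 = 27.5925 g.
At $66.6/kg: 27.5925/1000 × 66.6 = $1.84.

$1.84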